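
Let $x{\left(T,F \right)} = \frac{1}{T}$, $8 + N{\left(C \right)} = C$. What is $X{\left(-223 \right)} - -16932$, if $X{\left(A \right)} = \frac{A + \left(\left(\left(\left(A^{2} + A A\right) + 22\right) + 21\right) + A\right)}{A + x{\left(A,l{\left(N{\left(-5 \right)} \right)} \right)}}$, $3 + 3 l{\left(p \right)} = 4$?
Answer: $\frac{163987819}{9946} \approx 16488.0$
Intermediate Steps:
$N{\left(C \right)} = -8 + C$
$l{\left(p \right)} = \frac{1}{3}$ ($l{\left(p \right)} = -1 + \frac{1}{3} \cdot 4 = -1 + \frac{4}{3} = \frac{1}{3}$)
$X{\left(A \right)} = \frac{43 + 2 A + 2 A^{2}}{A + \frac{1}{A}}$ ($X{\left(A \right)} = \frac{A + \left(\left(\left(\left(A^{2} + A A\right) + 22\right) + 21\right) + A\right)}{A + \frac{1}{A}} = \frac{A + \left(\left(\left(\left(A^{2} + A^{2}\right) + 22\right) + 21\right) + A\right)}{A + \frac{1}{A}} = \frac{A + \left(\left(\left(2 A^{2} + 22\right) + 21\right) + A\right)}{A + \frac{1}{A}} = \frac{A + \left(\left(\left(22 + 2 A^{2}\right) + 21\right) + A\right)}{A + \frac{1}{A}} = \frac{A + \left(\left(43 + 2 A^{2}\right) + A\right)}{A + \frac{1}{A}} = \frac{A + \left(43 + A + 2 A^{2}\right)}{A + \frac{1}{A}} = \frac{43 + 2 A + 2 A^{2}}{A + \frac{1}{A}}$)
$X{\left(-223 \right)} - -16932 = - \frac{223 \left(43 + 2 \left(-223\right) + 2 \left(-223\right)^{2}\right)}{1 + \left(-223\right)^{2}} - -16932 = - \frac{223 \left(43 - 446 + 2 \cdot 49729\right)}{1 + 49729} + 16932 = - \frac{223 \left(43 - 446 + 99458\right)}{49730} + 16932 = \left(-223\right) \frac{1}{49730} \cdot 99055 + 16932 = - \frac{4417853}{9946} + 16932 = \frac{163987819}{9946}$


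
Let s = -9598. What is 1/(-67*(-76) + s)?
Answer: -1/4506 ≈ -0.00022193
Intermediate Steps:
1/(-67*(-76) + s) = 1/(-67*(-76) - 9598) = 1/(5092 - 9598) = 1/(-4506) = -1/4506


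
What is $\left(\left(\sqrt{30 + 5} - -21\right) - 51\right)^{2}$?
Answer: $\left(30 - \sqrt{35}\right)^{2} \approx 580.04$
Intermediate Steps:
$\left(\left(\sqrt{30 + 5} - -21\right) - 51\right)^{2} = \left(\left(\sqrt{35} + 21\right) - 51\right)^{2} = \left(\left(21 + \sqrt{35}\right) - 51\right)^{2} = \left(-30 + \sqrt{35}\right)^{2}$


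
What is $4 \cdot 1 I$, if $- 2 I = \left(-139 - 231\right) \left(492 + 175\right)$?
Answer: $493580$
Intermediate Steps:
$I = 123395$ ($I = - \frac{\left(-139 - 231\right) \left(492 + 175\right)}{2} = - \frac{\left(-139 - 231\right) 667}{2} = - \frac{\left(-370\right) 667}{2} = \left(- \frac{1}{2}\right) \left(-246790\right) = 123395$)
$4 \cdot 1 I = 4 \cdot 1 \cdot 123395 = 4 \cdot 123395 = 493580$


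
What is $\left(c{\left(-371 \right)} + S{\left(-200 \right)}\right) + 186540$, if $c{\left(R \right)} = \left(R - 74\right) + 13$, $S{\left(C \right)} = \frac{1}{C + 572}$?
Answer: $\frac{69232177}{372} \approx 1.8611 \cdot 10^{5}$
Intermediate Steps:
$S{\left(C \right)} = \frac{1}{572 + C}$
$c{\left(R \right)} = -61 + R$ ($c{\left(R \right)} = \left(-74 + R\right) + 13 = -61 + R$)
$\left(c{\left(-371 \right)} + S{\left(-200 \right)}\right) + 186540 = \left(\left(-61 - 371\right) + \frac{1}{572 - 200}\right) + 186540 = \left(-432 + \frac{1}{372}\right) + 186540 = - \frac{160703}{372} + 186540 = \frac{69232177}{372}$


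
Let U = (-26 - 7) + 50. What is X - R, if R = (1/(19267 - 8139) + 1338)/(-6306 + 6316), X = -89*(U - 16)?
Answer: -4958637/22256 ≈ -222.80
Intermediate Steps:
U = 17 (U = -33 + 50 = 17)
X = -89 (X = -89*(17 - 16) = -89*1 = -89)
R = 2977853/22256 (R = (1/11128 + 1338)/10 = (1/11128 + 1338)*(⅒) = (14889265/11128)*(⅒) = 2977853/22256 ≈ 133.80)
X - R = -89 - 1*2977853/22256 = -89 - 2977853/22256 = -4958637/22256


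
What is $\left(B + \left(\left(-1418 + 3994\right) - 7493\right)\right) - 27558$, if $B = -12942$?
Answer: $-45417$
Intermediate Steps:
$\left(B + \left(\left(-1418 + 3994\right) - 7493\right)\right) - 27558 = \left(-12942 + \left(\left(-1418 + 3994\right) - 7493\right)\right) - 27558 = \left(-12942 + \left(2576 - 7493\right)\right) - 27558 = \left(-12942 - 4917\right) - 27558 = -17859 - 27558 = -45417$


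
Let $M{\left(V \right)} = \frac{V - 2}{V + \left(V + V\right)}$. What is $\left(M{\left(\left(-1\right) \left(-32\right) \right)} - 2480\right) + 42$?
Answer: $- \frac{39003}{16} \approx -2437.7$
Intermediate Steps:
$M{\left(V \right)} = \frac{-2 + V}{3 V}$ ($M{\left(V \right)} = \frac{-2 + V}{V + 2 V} = \frac{-2 + V}{3 V}$)
$\left(M{\left(\left(-1\right) \left(-32\right) \right)} - 2480\right) + 42 = \left(\frac{-2 - -32}{3 \left(\left(-1\right) \left(-32\right)\right)} - 2480\right) + 42 = \left(\frac{-2 + 32}{3 \cdot 32} - 2480\right) + 42 = \left(\frac{1}{3} \cdot \frac{1}{32} \cdot 30 - 2480\right) + 42 = \left(\frac{5}{16} - 2480\right) + 42 = - \frac{39675}{16} + 42 = - \frac{39003}{16}$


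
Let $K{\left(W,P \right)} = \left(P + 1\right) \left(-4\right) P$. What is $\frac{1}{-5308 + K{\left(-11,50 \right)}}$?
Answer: $- \frac{1}{15508} \approx -6.4483 \cdot 10^{-5}$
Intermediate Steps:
$K{\left(W,P \right)} = P \left(-4 - 4 P\right)$ ($K{\left(W,P \right)} = \left(1 + P\right) \left(-4\right) P = \left(-4 - 4 P\right) P = P \left(-4 - 4 P\right)$)
$\frac{1}{-5308 + K{\left(-11,50 \right)}} = \frac{1}{-5308 - 200 \left(1 + 50\right)} = \frac{1}{-5308 - 200 \cdot 51} = \frac{1}{-5308 - 10200} = \frac{1}{-15508} = - \frac{1}{15508}$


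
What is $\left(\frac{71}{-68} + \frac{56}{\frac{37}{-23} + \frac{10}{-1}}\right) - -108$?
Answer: $\frac{1854307}{18156} \approx 102.13$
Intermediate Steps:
$\left(\frac{71}{-68} + \frac{56}{\frac{37}{-23} + \frac{10}{-1}}\right) - -108 = \left(71 \left(- \frac{1}{68}\right) + \frac{56}{37 \left(- \frac{1}{23}\right) + 10 \left(-1\right)}\right) + 108 = \left(- \frac{71}{68} + \frac{56}{- \frac{37}{23} - 10}\right) + 108 = \left(- \frac{71}{68} + \frac{56}{- \frac{267}{23}}\right) + 108 = \left(- \frac{71}{68} + 56 \left(- \frac{23}{267}\right)\right) + 108 = \left(- \frac{71}{68} - \frac{1288}{267}\right) + 108 = - \frac{106541}{18156} + 108 = \frac{1854307}{18156}$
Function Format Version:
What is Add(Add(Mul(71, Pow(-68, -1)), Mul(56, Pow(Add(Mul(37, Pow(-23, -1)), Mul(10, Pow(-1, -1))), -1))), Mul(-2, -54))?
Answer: Rational(1854307, 18156) ≈ 102.13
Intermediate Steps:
Add(Add(Mul(71, Pow(-68, -1)), Mul(56, Pow(Add(Mul(37, Pow(-23, -1)), Mul(10, Pow(-1, -1))), -1))), Mul(-2, -54)) = Add(Add(Mul(71, Rational(-1, 68)), Mul(56, Pow(Add(Mul(37, Rational(-1, 23)), Mul(10, -1)), -1))), 108) = Add(Add(Rational(-71, 68), Mul(56, Pow(Add(Rational(-37, 23), -10), -1))), 108) = Add(Add(Rational(-71, 68), Mul(56, Pow(Rational(-267, 23), -1))), 108) = Add(Add(Rational(-71, 68), Mul(56, Rational(-23, 267))), 108) = Add(Add(Rational(-71, 68), Rational(-1288, 267)), 108) = Add(Rational(-106541, 18156), 108) = Rational(1854307, 18156)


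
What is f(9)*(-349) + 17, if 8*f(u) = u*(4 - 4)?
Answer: 17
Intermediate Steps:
f(u) = 0 (f(u) = (u*(4 - 4))/8 = (u*0)/8 = (⅛)*0 = 0)
f(9)*(-349) + 17 = 0*(-349) + 17 = 0 + 17 = 17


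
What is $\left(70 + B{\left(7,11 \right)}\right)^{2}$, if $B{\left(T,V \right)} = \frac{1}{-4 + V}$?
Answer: $\frac{241081}{49} \approx 4920.0$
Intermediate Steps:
$\left(70 + B{\left(7,11 \right)}\right)^{2} = \left(70 + \frac{1}{-4 + 11}\right)^{2} = \left(70 + \frac{1}{7}\right)^{2} = \left(\frac{491}{7}\right)^{2} = \frac{241081}{49}$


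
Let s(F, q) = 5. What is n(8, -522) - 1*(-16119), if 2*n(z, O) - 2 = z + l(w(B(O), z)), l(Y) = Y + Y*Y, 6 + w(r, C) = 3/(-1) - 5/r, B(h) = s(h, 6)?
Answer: 16169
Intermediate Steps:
B(h) = 5
w(r, C) = -9 - 5/r (w(r, C) = -6 + (3/(-1) - 5/r) = -6 + (3*(-1) - 5/r) = -6 + (-3 - 5/r) = -9 - 5/r)
l(Y) = Y + Y**2
n(z, O) = 46 + z/2 (n(z, O) = 1 + (z + (-9 - 5/5)*(1 + (-9 - 5/5)))/2 = 1 + (z + (-9 - 5*1/5)*(1 + (-9 - 5*1/5)))/2 = 1 + (z + (-9 - 1)*(1 + (-9 - 1)))/2 = 1 + (z - 10*(1 - 10))/2 = 1 + (z - 10*(-9))/2 = 1 + (z + 90)/2 = 1 + (90 + z)/2 = 1 + (45 + z/2) = 46 + z/2)
n(8, -522) - 1*(-16119) = (46 + (1/2)*8) - 1*(-16119) = (46 + 4) + 16119 = 50 + 16119 = 16169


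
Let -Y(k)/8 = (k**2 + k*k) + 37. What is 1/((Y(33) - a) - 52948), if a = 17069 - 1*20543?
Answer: -1/67194 ≈ -1.4882e-5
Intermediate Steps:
a = -3474 (a = 17069 - 20543 = -3474)
Y(k) = -296 - 16*k**2 (Y(k) = -8*((k**2 + k*k) + 37) = -8*((k**2 + k**2) + 37) = -8*(2*k**2 + 37) = -8*(37 + 2*k**2) = -296 - 16*k**2)
1/((Y(33) - a) - 52948) = 1/(((-296 - 16*33**2) - 1*(-3474)) - 52948) = 1/(((-296 - 16*1089) + 3474) - 52948) = 1/(((-296 - 17424) + 3474) - 52948) = 1/((-17720 + 3474) - 52948) = 1/(-14246 - 52948) = 1/(-67194) = -1/67194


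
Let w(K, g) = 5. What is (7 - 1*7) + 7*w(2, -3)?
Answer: 35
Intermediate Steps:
(7 - 1*7) + 7*w(2, -3) = (7 - 1*7) + 7*5 = (7 - 7) + 35 = 0 + 35 = 35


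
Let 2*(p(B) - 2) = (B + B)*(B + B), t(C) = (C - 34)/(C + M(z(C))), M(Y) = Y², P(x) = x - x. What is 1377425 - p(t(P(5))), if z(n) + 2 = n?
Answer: 2754557/2 ≈ 1.3773e+6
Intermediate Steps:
P(x) = 0
z(n) = -2 + n
t(C) = (-34 + C)/(C + (-2 + C)²) (t(C) = (C - 34)/(C + (-2 + C)²) = (-34 + C)/(C + (-2 + C)²))
p(B) = 2 + 2*B² (p(B) = 2 + ((B + B)*(B + B))/2 = 2 + ((2*B)*(2*B))/2 = 2 + (4*B²)/2 = 2 + 2*B²)
1377425 - p(t(P(5))) = 1377425 - (2 + 2*((-34 + 0)/(0 + (-2 + 0)²))²) = 1377425 - (2 + 2*(-34/(0 + (-2)²))²) = 1377425 - (2 + 2*(-34/(0 + 4))²) = 1377425 - (2 + 2*(-34/4)²) = 1377425 - (2 + 2*((¼)*(-34))²) = 1377425 - (2 + 2*(-17/2)²) = 1377425 - (2 + 2*(289/4)) = 1377425 - (2 + 289/2) = 1377425 - 1*293/2 = 1377425 - 293/2 = 2754557/2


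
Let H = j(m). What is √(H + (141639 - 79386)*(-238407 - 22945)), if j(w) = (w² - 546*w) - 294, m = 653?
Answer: I*√16269876479 ≈ 1.2755e+5*I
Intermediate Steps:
j(w) = -294 + w² - 546*w
H = 69577 (H = -294 + 653² - 546*653 = -294 + 426409 - 356538 = 69577)
√(H + (141639 - 79386)*(-238407 - 22945)) = √(69577 + (141639 - 79386)*(-238407 - 22945)) = √(69577 + 62253*(-261352)) = √(69577 - 16269946056) = √(-16269876479) = I*√16269876479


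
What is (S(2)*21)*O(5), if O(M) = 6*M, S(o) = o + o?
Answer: 2520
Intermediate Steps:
S(o) = 2*o
(S(2)*21)*O(5) = ((2*2)*21)*(6*5) = (4*21)*30 = 84*30 = 2520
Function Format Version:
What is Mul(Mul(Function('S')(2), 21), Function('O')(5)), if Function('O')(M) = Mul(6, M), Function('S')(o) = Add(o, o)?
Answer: 2520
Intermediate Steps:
Function('S')(o) = Mul(2, o)
Mul(Mul(Function('S')(2), 21), Function('O')(5)) = Mul(Mul(Mul(2, 2), 21), Mul(6, 5)) = Mul(Mul(4, 21), 30) = Mul(84, 30) = 2520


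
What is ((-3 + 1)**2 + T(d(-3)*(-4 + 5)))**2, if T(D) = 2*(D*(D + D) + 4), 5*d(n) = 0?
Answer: 144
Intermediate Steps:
d(n) = 0 (d(n) = (1/5)*0 = 0)
T(D) = 8 + 4*D**2 (T(D) = 2*(D*(2*D) + 4) = 2*(2*D**2 + 4) = 2*(4 + 2*D**2) = 8 + 4*D**2)
((-3 + 1)**2 + T(d(-3)*(-4 + 5)))**2 = ((-3 + 1)**2 + (8 + 4*(0*(-4 + 5))**2))**2 = ((-2)**2 + (8 + 4*(0*1)**2))**2 = (4 + (8 + 4*0**2))**2 = (4 + (8 + 4*0))**2 = (4 + (8 + 0))**2 = (4 + 8)**2 = 12**2 = 144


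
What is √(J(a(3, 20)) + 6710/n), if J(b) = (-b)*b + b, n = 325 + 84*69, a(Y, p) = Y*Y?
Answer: I*√2656526242/6121 ≈ 8.4204*I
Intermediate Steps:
a(Y, p) = Y²
n = 6121 (n = 325 + 5796 = 6121)
J(b) = b - b² (J(b) = -b² + b = b - b²)
√(J(a(3, 20)) + 6710/n) = √(3²*(1 - 1*3²) + 6710/6121) = √(9*(1 - 1*9) + 6710*(1/6121)) = √(9*(1 - 9) + 6710/6121) = √(9*(-8) + 6710/6121) = √(-72 + 6710/6121) = √(-434002/6121) = I*√2656526242/6121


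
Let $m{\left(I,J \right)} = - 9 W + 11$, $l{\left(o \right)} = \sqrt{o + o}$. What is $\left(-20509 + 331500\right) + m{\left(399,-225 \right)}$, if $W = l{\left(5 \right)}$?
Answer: $311002 - 9 \sqrt{10} \approx 3.1097 \cdot 10^{5}$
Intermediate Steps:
$l{\left(o \right)} = \sqrt{2} \sqrt{o}$ ($l{\left(o \right)} = \sqrt{2 o} = \sqrt{2} \sqrt{o}$)
$W = \sqrt{10}$ ($W = \sqrt{2} \sqrt{5} = \sqrt{10} \approx 3.1623$)
$m{\left(I,J \right)} = 11 - 9 \sqrt{10}$ ($m{\left(I,J \right)} = - 9 \sqrt{10} + 11 = 11 - 9 \sqrt{10}$)
$\left(-20509 + 331500\right) + m{\left(399,-225 \right)} = \left(-20509 + 331500\right) + \left(11 - 9 \sqrt{10}\right) = 310991 + \left(11 - 9 \sqrt{10}\right) = 311002 - 9 \sqrt{10}$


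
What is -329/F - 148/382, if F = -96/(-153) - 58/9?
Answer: 9548507/169990 ≈ 56.171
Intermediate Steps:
F = -890/153 (F = -96*(-1/153) - 58*⅑ = 32/51 - 58/9 = -890/153 ≈ -5.8170)
-329/F - 148/382 = -329/(-890/153) - 148/382 = -329*(-153/890) - 148*1/382 = 50337/890 - 74/191 = 9548507/169990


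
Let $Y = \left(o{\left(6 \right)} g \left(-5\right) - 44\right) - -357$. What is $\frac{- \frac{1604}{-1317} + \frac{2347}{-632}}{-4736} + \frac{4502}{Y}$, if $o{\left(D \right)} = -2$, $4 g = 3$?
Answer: $\frac{35494930111447}{2526809938944} \approx 14.047$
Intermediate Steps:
$g = \frac{3}{4}$ ($g = \frac{1}{4} \cdot 3 = \frac{3}{4} \approx 0.75$)
$Y = \frac{641}{2}$ ($Y = \left(\left(-2\right) \frac{3}{4} \left(-5\right) - 44\right) - -357 = \left(\left(- \frac{3}{2}\right) \left(-5\right) - 44\right) + 357 = \left(\frac{15}{2} - 44\right) + 357 = - \frac{73}{2} + 357 = \frac{641}{2} \approx 320.5$)
$\frac{- \frac{1604}{-1317} + \frac{2347}{-632}}{-4736} + \frac{4502}{Y} = \frac{- \frac{1604}{-1317} + \frac{2347}{-632}}{-4736} + \frac{4502}{\frac{641}{2}} = \left(\left(-1604\right) \left(- \frac{1}{1317}\right) + 2347 \left(- \frac{1}{632}\right)\right) \left(- \frac{1}{4736}\right) + 4502 \cdot \frac{2}{641} = \left(\frac{1604}{1317} - \frac{2347}{632}\right) \left(- \frac{1}{4736}\right) + \frac{9004}{641} = \left(- \frac{2077271}{832344}\right) \left(- \frac{1}{4736}\right) + \frac{9004}{641} = \frac{2077271}{3941981184} + \frac{9004}{641} = \frac{35494930111447}{2526809938944}$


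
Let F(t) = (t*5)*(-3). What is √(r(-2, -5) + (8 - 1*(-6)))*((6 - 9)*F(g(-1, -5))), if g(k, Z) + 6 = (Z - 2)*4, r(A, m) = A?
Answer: -3060*√3 ≈ -5300.1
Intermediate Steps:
g(k, Z) = -14 + 4*Z (g(k, Z) = -6 + (Z - 2)*4 = -6 + (-2 + Z)*4 = -6 + (-8 + 4*Z) = -14 + 4*Z)
F(t) = -15*t (F(t) = (5*t)*(-3) = -15*t)
√(r(-2, -5) + (8 - 1*(-6)))*((6 - 9)*F(g(-1, -5))) = √(-2 + (8 - 1*(-6)))*((6 - 9)*(-15*(-14 + 4*(-5)))) = √(-2 + (8 + 6))*(-(-45)*(-14 - 20)) = √(-2 + 14)*(-(-45)*(-34)) = √12*(-3*510) = (2*√3)*(-1530) = -3060*√3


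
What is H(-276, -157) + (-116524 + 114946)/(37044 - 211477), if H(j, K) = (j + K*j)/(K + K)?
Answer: -3754945878/27385981 ≈ -137.11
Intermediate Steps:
H(j, K) = (j + K*j)/(2*K) (H(j, K) = (j + K*j)/((2*K)) = (j + K*j)*(1/(2*K)) = (j + K*j)/(2*K))
H(-276, -157) + (-116524 + 114946)/(37044 - 211477) = (½)*(-276)*(1 - 157)/(-157) + (-116524 + 114946)/(37044 - 211477) = (½)*(-276)*(-1/157)*(-156) - 1578/(-174433) = -21528/157 - 1578*(-1/174433) = -21528/157 + 1578/174433 = -3754945878/27385981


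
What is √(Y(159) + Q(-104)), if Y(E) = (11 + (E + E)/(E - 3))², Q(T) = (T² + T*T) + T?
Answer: 3*√1629761/26 ≈ 147.30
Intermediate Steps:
Q(T) = T + 2*T² (Q(T) = (T² + T²) + T = 2*T² + T = T + 2*T²)
Y(E) = (11 + 2*E/(-3 + E))² (Y(E) = (11 + (2*E)/(-3 + E))² = (11 + 2*E/(-3 + E))²)
√(Y(159) + Q(-104)) = √((-33 + 13*159)²/(-3 + 159)² - 104*(1 + 2*(-104))) = √((-33 + 2067)²/156² - 104*(1 - 208)) = √(2034²*(1/24336) - 104*(-207)) = √(4137156*(1/24336) + 21528) = √(114921/676 + 21528) = √(14667849/676) = 3*√1629761/26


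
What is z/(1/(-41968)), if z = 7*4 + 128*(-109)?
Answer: 584362432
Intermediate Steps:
z = -13924 (z = 28 - 13952 = -13924)
z/(1/(-41968)) = -13924/(1/(-41968)) = -13924/(-1/41968) = -13924*(-41968) = 584362432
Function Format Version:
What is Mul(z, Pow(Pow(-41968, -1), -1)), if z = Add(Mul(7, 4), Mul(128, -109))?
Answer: 584362432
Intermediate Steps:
z = -13924 (z = Add(28, -13952) = -13924)
Mul(z, Pow(Pow(-41968, -1), -1)) = Mul(-13924, Pow(Pow(-41968, -1), -1)) = Mul(-13924, Pow(Rational(-1, 41968), -1)) = Mul(-13924, -41968) = 584362432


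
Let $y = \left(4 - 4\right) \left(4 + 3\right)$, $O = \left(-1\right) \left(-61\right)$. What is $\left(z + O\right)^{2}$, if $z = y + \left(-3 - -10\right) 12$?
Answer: $21025$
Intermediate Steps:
$O = 61$
$y = 0$ ($y = 0 \cdot 7 = 0$)
$z = 84$ ($z = 0 + \left(-3 - -10\right) 12 = 0 + \left(-3 + 10\right) 12 = 0 + 7 \cdot 12 = 0 + 84 = 84$)
$\left(z + O\right)^{2} = \left(84 + 61\right)^{2} = 145^{2} = 21025$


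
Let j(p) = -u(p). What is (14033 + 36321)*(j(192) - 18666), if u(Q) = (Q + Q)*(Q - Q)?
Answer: -939907764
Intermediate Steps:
u(Q) = 0 (u(Q) = (2*Q)*0 = 0)
j(p) = 0 (j(p) = -1*0 = 0)
(14033 + 36321)*(j(192) - 18666) = (14033 + 36321)*(0 - 18666) = 50354*(-18666) = -939907764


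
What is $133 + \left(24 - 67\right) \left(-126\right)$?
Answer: $5551$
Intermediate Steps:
$133 + \left(24 - 67\right) \left(-126\right) = 133 - -5418 = 133 + 5418 = 5551$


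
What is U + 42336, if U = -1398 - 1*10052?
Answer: 30886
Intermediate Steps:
U = -11450 (U = -1398 - 10052 = -11450)
U + 42336 = -11450 + 42336 = 30886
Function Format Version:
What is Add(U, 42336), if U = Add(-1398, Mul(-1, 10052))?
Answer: 30886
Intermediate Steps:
U = -11450 (U = Add(-1398, -10052) = -11450)
Add(U, 42336) = Add(-11450, 42336) = 30886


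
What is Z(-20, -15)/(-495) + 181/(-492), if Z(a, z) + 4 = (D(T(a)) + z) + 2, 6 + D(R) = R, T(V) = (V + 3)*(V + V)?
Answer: -45871/27060 ≈ -1.6952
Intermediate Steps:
T(V) = 2*V*(3 + V) (T(V) = (3 + V)*(2*V) = 2*V*(3 + V))
D(R) = -6 + R
Z(a, z) = -8 + z + 2*a*(3 + a) (Z(a, z) = -4 + (((-6 + 2*a*(3 + a)) + z) + 2) = -4 + ((-6 + z + 2*a*(3 + a)) + 2) = -4 + (-4 + z + 2*a*(3 + a)) = -8 + z + 2*a*(3 + a))
Z(-20, -15)/(-495) + 181/(-492) = (-8 - 15 + 2*(-20)*(3 - 20))/(-495) + 181/(-492) = (-8 - 15 + 2*(-20)*(-17))*(-1/495) + 181*(-1/492) = (-8 - 15 + 680)*(-1/495) - 181/492 = 657*(-1/495) - 181/492 = -73/55 - 181/492 = -45871/27060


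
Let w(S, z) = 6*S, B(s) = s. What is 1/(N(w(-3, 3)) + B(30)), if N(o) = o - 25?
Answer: -1/13 ≈ -0.076923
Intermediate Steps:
N(o) = -25 + o
1/(N(w(-3, 3)) + B(30)) = 1/((-25 + 6*(-3)) + 30) = 1/((-25 - 18) + 30) = 1/(-43 + 30) = 1/(-13) = -1/13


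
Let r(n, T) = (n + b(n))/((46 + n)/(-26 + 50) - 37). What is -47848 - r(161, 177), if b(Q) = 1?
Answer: -10860200/227 ≈ -47842.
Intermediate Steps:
r(n, T) = (1 + n)/(-421/12 + n/24) (r(n, T) = (n + 1)/((46 + n)/(-26 + 50) - 37) = (1 + n)/((46 + n)/24 - 37) = (1 + n)/((46 + n)*(1/24) - 37) = (1 + n)/((23/12 + n/24) - 37) = (1 + n)/(-421/12 + n/24))
-47848 - r(161, 177) = -47848 - 24*(1 + 161)/(-842 + 161) = -47848 - 24*162/(-681) = -47848 - 24*(-1)*162/681 = -47848 - 1*(-1296/227) = -47848 + 1296/227 = -10860200/227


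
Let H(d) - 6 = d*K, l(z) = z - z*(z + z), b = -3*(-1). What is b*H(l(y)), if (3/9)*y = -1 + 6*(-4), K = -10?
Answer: 339768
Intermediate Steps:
y = -75 (y = 3*(-1 + 6*(-4)) = 3*(-1 - 24) = 3*(-25) = -75)
b = 3
l(z) = z - 2*z² (l(z) = z - z*2*z = z - 2*z²)
H(d) = 6 - 10*d (H(d) = 6 + d*(-10) = 6 - 10*d)
b*H(l(y)) = 3*(6 - (-750)*(1 - 2*(-75))) = 3*(6 - (-750)*(1 + 150)) = 3*(6 - (-750)*151) = 3*(6 - 10*(-11325)) = 3*(6 + 113250) = 3*113256 = 339768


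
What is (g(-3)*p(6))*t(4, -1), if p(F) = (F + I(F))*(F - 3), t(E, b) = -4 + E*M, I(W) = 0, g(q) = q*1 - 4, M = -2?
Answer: 1512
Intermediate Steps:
g(q) = -4 + q (g(q) = q - 4 = -4 + q)
t(E, b) = -4 - 2*E (t(E, b) = -4 + E*(-2) = -4 - 2*E)
p(F) = F*(-3 + F) (p(F) = (F + 0)*(F - 3) = F*(-3 + F))
(g(-3)*p(6))*t(4, -1) = ((-4 - 3)*(6*(-3 + 6)))*(-4 - 2*4) = (-42*3)*(-4 - 8) = -7*18*(-12) = -126*(-12) = 1512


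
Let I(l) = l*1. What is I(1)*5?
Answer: 5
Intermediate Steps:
I(l) = l
I(1)*5 = 1*5 = 5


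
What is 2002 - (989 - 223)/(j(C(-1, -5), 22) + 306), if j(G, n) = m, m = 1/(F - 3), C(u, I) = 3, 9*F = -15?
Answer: 8559838/4281 ≈ 1999.5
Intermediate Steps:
F = -5/3 (F = (⅑)*(-15) = -5/3 ≈ -1.6667)
m = -3/14 (m = 1/(-5/3 - 3) = 1/(-14/3) = -3/14 ≈ -0.21429)
j(G, n) = -3/14
2002 - (989 - 223)/(j(C(-1, -5), 22) + 306) = 2002 - (989 - 223)/(-3/14 + 306) = 2002 - 766/4281/14 = 2002 - 766*14/4281 = 2002 - 1*10724/4281 = 2002 - 10724/4281 = 8559838/4281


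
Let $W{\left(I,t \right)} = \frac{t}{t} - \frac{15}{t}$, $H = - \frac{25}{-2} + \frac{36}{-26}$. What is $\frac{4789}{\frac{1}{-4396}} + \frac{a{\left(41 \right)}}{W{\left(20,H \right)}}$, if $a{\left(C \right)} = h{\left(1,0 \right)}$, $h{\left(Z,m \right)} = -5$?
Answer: $- \frac{2126295399}{101} \approx -2.1052 \cdot 10^{7}$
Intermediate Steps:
$H = \frac{289}{26}$ ($H = \left(-25\right) \left(- \frac{1}{2}\right) + 36 \left(- \frac{1}{26}\right) = \frac{25}{2} - \frac{18}{13} = \frac{289}{26} \approx 11.115$)
$a{\left(C \right)} = -5$
$W{\left(I,t \right)} = 1 - \frac{15}{t}$
$\frac{4789}{\frac{1}{-4396}} + \frac{a{\left(41 \right)}}{W{\left(20,H \right)}} = \frac{4789}{\frac{1}{-4396}} - \frac{5}{\frac{1}{\frac{289}{26}} \left(-15 + \frac{289}{26}\right)} = \frac{4789}{- \frac{1}{4396}} - \frac{5}{\frac{26}{289} \left(- \frac{101}{26}\right)} = 4789 \left(-4396\right) - \frac{5}{- \frac{101}{289}} = -21052444 - - \frac{1445}{101} = -21052444 + \frac{1445}{101} = - \frac{2126295399}{101}$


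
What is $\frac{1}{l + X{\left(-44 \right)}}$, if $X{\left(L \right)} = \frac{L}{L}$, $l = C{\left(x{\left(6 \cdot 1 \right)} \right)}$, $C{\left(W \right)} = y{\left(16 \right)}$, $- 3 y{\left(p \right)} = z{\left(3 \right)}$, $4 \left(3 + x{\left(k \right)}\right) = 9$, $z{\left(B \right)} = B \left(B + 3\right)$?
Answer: $- \frac{1}{5} \approx -0.2$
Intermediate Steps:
$z{\left(B \right)} = B \left(3 + B\right)$
$x{\left(k \right)} = - \frac{3}{4}$ ($x{\left(k \right)} = -3 + \frac{1}{4} \cdot 9 = -3 + \frac{9}{4} = - \frac{3}{4}$)
$y{\left(p \right)} = -6$ ($y{\left(p \right)} = - \frac{3 \left(3 + 3\right)}{3} = - \frac{3 \cdot 6}{3} = \left(- \frac{1}{3}\right) 18 = -6$)
$C{\left(W \right)} = -6$
$l = -6$
$X{\left(L \right)} = 1$
$\frac{1}{l + X{\left(-44 \right)}} = \frac{1}{-6 + 1} = \frac{1}{-5} = - \frac{1}{5}$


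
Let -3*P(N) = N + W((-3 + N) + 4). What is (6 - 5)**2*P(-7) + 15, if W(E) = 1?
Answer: 17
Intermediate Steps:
P(N) = -1/3 - N/3 (P(N) = -(N + 1)/3 = -(1 + N)/3 = -1/3 - N/3)
(6 - 5)**2*P(-7) + 15 = (6 - 5)**2*(-1/3 - 1/3*(-7)) + 15 = 1**2*(-1/3 + 7/3) + 15 = 1*2 + 15 = 2 + 15 = 17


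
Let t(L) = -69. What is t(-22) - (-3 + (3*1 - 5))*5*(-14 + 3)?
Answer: -344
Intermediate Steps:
t(-22) - (-3 + (3*1 - 5))*5*(-14 + 3) = -69 - (-3 + (3*1 - 5))*5*(-14 + 3) = -69 - (-3 + (3 - 5))*5*(-11) = -69 - (-3 - 2)*5*(-11) = -69 - (-5*5)*(-11) = -69 - (-25)*(-11) = -69 - 1*275 = -69 - 275 = -344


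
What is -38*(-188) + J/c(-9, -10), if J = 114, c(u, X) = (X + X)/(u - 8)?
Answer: 72409/10 ≈ 7240.9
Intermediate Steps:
c(u, X) = 2*X/(-8 + u) (c(u, X) = (2*X)/(-8 + u) = 2*X/(-8 + u))
-38*(-188) + J/c(-9, -10) = -38*(-188) + 114/((2*(-10)/(-8 - 9))) = 7144 + 114/((2*(-10)/(-17))) = 7144 + 114/((2*(-10)*(-1/17))) = 7144 + 114/(20/17) = 7144 + 114*(17/20) = 7144 + 969/10 = 72409/10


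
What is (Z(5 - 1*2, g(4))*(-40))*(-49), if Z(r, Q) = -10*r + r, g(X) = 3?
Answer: -52920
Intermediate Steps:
Z(r, Q) = -9*r
(Z(5 - 1*2, g(4))*(-40))*(-49) = (-9*(5 - 1*2)*(-40))*(-49) = (-9*(5 - 2)*(-40))*(-49) = (-9*3*(-40))*(-49) = -27*(-40)*(-49) = 1080*(-49) = -52920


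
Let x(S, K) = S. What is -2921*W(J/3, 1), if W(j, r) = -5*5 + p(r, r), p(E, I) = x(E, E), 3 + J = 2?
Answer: 70104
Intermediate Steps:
J = -1 (J = -3 + 2 = -1)
p(E, I) = E
W(j, r) = -25 + r (W(j, r) = -5*5 + r = -25 + r)
-2921*W(J/3, 1) = -2921*(-25 + 1) = -2921*(-24) = 70104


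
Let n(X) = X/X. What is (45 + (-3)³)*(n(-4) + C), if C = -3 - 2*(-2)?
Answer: 36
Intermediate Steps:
n(X) = 1
C = 1 (C = -3 + 4 = 1)
(45 + (-3)³)*(n(-4) + C) = (45 + (-3)³)*(1 + 1) = (45 - 27)*2 = 18*2 = 36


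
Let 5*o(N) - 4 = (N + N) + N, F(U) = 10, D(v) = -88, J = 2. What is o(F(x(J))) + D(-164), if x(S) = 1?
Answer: -406/5 ≈ -81.200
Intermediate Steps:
o(N) = 4/5 + 3*N/5 (o(N) = 4/5 + ((N + N) + N)/5 = 4/5 + (2*N + N)/5 = 4/5 + (3*N)/5 = 4/5 + 3*N/5)
o(F(x(J))) + D(-164) = (4/5 + (3/5)*10) - 88 = (4/5 + 6) - 88 = 34/5 - 88 = -406/5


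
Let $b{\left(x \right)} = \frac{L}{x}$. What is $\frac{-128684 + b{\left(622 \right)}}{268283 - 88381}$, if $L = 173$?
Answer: $- \frac{80041275}{111899044} \approx -0.7153$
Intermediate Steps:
$b{\left(x \right)} = \frac{173}{x}$
$\frac{-128684 + b{\left(622 \right)}}{268283 - 88381} = \frac{-128684 + \frac{173}{622}}{268283 - 88381} = \frac{-128684 + 173 \cdot \frac{1}{622}}{179902} = \left(-128684 + \frac{173}{622}\right) \frac{1}{179902} = \left(- \frac{80041275}{622}\right) \frac{1}{179902} = - \frac{80041275}{111899044}$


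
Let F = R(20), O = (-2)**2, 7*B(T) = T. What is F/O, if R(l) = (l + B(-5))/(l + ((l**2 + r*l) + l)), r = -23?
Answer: -27/112 ≈ -0.24107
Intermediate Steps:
B(T) = T/7
R(l) = (-5/7 + l)/(l**2 - 21*l) (R(l) = (l + (1/7)*(-5))/(l + ((l**2 - 23*l) + l)) = (l - 5/7)/(l + (l**2 - 22*l)) = (-5/7 + l)/(l**2 - 21*l))
O = 4
F = -27/28 (F = (-5/7 + 20)/(20*(-21 + 20)) = (1/20)*(135/7)/(-1) = (1/20)*(-1)*(135/7) = -27/28 ≈ -0.96429)
F/O = -27/28/4 = -27/28*1/4 = -27/112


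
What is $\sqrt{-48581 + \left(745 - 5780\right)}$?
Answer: $4 i \sqrt{3351} \approx 231.55 i$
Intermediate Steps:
$\sqrt{-48581 + \left(745 - 5780\right)} = \sqrt{-48581 - 5035} = \sqrt{-53616} = 4 i \sqrt{3351}$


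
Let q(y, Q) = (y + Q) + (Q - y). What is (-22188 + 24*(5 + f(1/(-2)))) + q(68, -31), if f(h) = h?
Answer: -22142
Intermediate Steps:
q(y, Q) = 2*Q (q(y, Q) = (Q + y) + (Q - y) = 2*Q)
(-22188 + 24*(5 + f(1/(-2)))) + q(68, -31) = (-22188 + 24*(5 + 1/(-2))) + 2*(-31) = (-22188 + 24*(5 + 1*(-½))) - 62 = (-22188 + 24*(5 - ½)) - 62 = (-22188 + 24*(9/2)) - 62 = (-22188 + 108) - 62 = -22080 - 62 = -22142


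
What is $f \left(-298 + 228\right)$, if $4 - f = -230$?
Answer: $-16380$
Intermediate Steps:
$f = 234$ ($f = 4 - -230 = 4 + 230 = 234$)
$f \left(-298 + 228\right) = 234 \left(-298 + 228\right) = 234 \left(-70\right) = -16380$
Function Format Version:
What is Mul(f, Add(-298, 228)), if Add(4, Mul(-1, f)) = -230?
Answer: -16380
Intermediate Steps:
f = 234 (f = Add(4, Mul(-1, -230)) = Add(4, 230) = 234)
Mul(f, Add(-298, 228)) = Mul(234, Add(-298, 228)) = Mul(234, -70) = -16380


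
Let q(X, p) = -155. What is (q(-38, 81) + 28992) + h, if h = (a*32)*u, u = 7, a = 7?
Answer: 30405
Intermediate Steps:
h = 1568 (h = (7*32)*7 = 224*7 = 1568)
(q(-38, 81) + 28992) + h = (-155 + 28992) + 1568 = 28837 + 1568 = 30405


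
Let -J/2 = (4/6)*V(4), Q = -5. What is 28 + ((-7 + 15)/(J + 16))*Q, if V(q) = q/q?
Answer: 278/11 ≈ 25.273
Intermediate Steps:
V(q) = 1
J = -4/3 (J = -2*4/6 = -2*4*(1/6) = -4/3 ≈ -1.3333)
28 + ((-7 + 15)/(J + 16))*Q = 28 + ((-7 + 15)/(-4/3 + 16))*(-5) = 28 + (8/(44/3))*(-5) = 28 + (8*(3/44))*(-5) = 28 + (6/11)*(-5) = 28 - 30/11 = 278/11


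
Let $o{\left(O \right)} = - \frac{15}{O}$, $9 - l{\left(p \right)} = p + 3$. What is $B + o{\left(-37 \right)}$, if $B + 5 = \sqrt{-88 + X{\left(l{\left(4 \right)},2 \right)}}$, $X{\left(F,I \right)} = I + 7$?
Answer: $- \frac{170}{37} + i \sqrt{79} \approx -4.5946 + 8.8882 i$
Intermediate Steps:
$l{\left(p \right)} = 6 - p$ ($l{\left(p \right)} = 9 - \left(p + 3\right) = 9 - \left(3 + p\right) = 6 - p$)
$X{\left(F,I \right)} = 7 + I$
$B = -5 + i \sqrt{79}$ ($B = -5 + \sqrt{-88 + \left(7 + 2\right)} = -5 + \sqrt{-88 + 9} = -5 + \sqrt{-79} = -5 + i \sqrt{79} \approx -5.0 + 8.8882 i$)
$B + o{\left(-37 \right)} = \left(-5 + i \sqrt{79}\right) - \frac{15}{-37} = \left(-5 + i \sqrt{79}\right) - - \frac{15}{37} = \left(-5 + i \sqrt{79}\right) + \frac{15}{37} = - \frac{170}{37} + i \sqrt{79}$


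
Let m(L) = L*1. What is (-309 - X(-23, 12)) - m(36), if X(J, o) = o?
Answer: -357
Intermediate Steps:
m(L) = L
(-309 - X(-23, 12)) - m(36) = (-309 - 1*12) - 1*36 = (-309 - 12) - 36 = -321 - 36 = -357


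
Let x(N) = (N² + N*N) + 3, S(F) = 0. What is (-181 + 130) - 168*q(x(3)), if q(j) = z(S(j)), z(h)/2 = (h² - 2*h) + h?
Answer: -51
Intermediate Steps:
x(N) = 3 + 2*N² (x(N) = (N² + N²) + 3 = 2*N² + 3 = 3 + 2*N²)
z(h) = -2*h + 2*h² (z(h) = 2*((h² - 2*h) + h) = 2*(h² - h) = -2*h + 2*h²)
q(j) = 0 (q(j) = 2*0*(-1 + 0) = 2*0*(-1) = 0)
(-181 + 130) - 168*q(x(3)) = (-181 + 130) - 168*0 = -51 + 0 = -51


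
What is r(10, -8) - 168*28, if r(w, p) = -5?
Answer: -4709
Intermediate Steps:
r(10, -8) - 168*28 = -5 - 168*28 = -5 - 28*168 = -5 - 4704 = -4709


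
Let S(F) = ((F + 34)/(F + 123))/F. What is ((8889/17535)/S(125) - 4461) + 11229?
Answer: 1276345528/185871 ≈ 6866.8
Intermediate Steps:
S(F) = (34 + F)/(F*(123 + F)) (S(F) = ((34 + F)/(123 + F))/F = (34 + F)/(F*(123 + F)))
((8889/17535)/S(125) - 4461) + 11229 = ((8889/17535)/(((34 + 125)/(125*(123 + 125)))) - 4461) + 11229 = ((8889*(1/17535))/(((1/125)*159/248)) - 4461) + 11229 = (2963/(5845*(((1/125)*(1/248)*159))) - 4461) + 11229 = (2963/(5845*(159/31000)) - 4461) + 11229 = ((2963/5845)*(31000/159) - 4461) + 11229 = (18370600/185871 - 4461) + 11229 = -810799931/185871 + 11229 = 1276345528/185871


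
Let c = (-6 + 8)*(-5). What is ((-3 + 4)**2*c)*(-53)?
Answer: 530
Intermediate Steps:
c = -10 (c = 2*(-5) = -10)
((-3 + 4)**2*c)*(-53) = ((-3 + 4)**2*(-10))*(-53) = (1**2*(-10))*(-53) = (1*(-10))*(-53) = -10*(-53) = 530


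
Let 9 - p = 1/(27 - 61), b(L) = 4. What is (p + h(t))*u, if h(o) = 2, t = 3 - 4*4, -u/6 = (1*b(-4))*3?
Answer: -13500/17 ≈ -794.12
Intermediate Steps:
p = 307/34 (p = 9 - 1/(27 - 61) = 9 - 1/(-34) = 9 - 1*(-1/34) = 9 + 1/34 = 307/34 ≈ 9.0294)
u = -72 (u = -6*1*4*3 = -24*3 = -6*12 = -72)
t = -13 (t = 3 - 16 = -13)
(p + h(t))*u = (307/34 + 2)*(-72) = (375/34)*(-72) = -13500/17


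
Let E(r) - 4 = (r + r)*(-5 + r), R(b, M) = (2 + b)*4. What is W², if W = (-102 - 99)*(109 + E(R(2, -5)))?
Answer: 8735706225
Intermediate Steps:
R(b, M) = 8 + 4*b
E(r) = 4 + 2*r*(-5 + r) (E(r) = 4 + (r + r)*(-5 + r) = 4 + (2*r)*(-5 + r) = 4 + 2*r*(-5 + r))
W = -93465 (W = (-102 - 99)*(109 + (4 - 10*(8 + 4*2) + 2*(8 + 4*2)²)) = -201*(109 + (4 - 10*(8 + 8) + 2*(8 + 8)²)) = -201*(109 + (4 - 10*16 + 2*16²)) = -201*(109 + (4 - 160 + 2*256)) = -201*(109 + (4 - 160 + 512)) = -201*(109 + 356) = -201*465 = -93465)
W² = (-93465)² = 8735706225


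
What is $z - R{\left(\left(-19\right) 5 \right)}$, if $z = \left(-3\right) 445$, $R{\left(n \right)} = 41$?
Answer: $-1376$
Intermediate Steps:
$z = -1335$
$z - R{\left(\left(-19\right) 5 \right)} = -1335 - 41 = -1376$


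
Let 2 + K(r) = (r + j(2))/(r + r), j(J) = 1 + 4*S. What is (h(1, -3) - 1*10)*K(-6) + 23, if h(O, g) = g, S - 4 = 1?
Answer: 261/4 ≈ 65.250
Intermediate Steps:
S = 5 (S = 4 + 1 = 5)
j(J) = 21 (j(J) = 1 + 4*5 = 1 + 20 = 21)
K(r) = -2 + (21 + r)/(2*r) (K(r) = -2 + (r + 21)/(r + r) = -2 + (21 + r)/((2*r)) = -2 + (21 + r)*(1/(2*r)) = -2 + (21 + r)/(2*r))
(h(1, -3) - 1*10)*K(-6) + 23 = (-3 - 1*10)*((3/2)*(7 - 1*(-6))/(-6)) + 23 = (-3 - 10)*((3/2)*(-1/6)*(7 + 6)) + 23 = -39*(-1)*13/(2*6) + 23 = -13*(-13/4) + 23 = 169/4 + 23 = 261/4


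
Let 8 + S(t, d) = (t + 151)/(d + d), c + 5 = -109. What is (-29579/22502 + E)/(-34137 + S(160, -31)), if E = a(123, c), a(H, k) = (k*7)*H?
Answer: 68469417497/23821753551 ≈ 2.8742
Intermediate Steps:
c = -114 (c = -5 - 109 = -114)
S(t, d) = -8 + (151 + t)/(2*d) (S(t, d) = -8 + (t + 151)/(d + d) = -8 + (151 + t)/((2*d)) = -8 + (151 + t)*(1/(2*d)) = -8 + (151 + t)/(2*d))
a(H, k) = 7*H*k (a(H, k) = (7*k)*H = 7*H*k)
E = -98154 (E = 7*123*(-114) = -98154)
(-29579/22502 + E)/(-34137 + S(160, -31)) = (-29579/22502 - 98154)/(-34137 + (½)*(151 + 160 - 16*(-31))/(-31)) = (-29579*1/22502 - 98154)/(-34137 + (½)*(-1/31)*(151 + 160 + 496)) = (-29579/22502 - 98154)/(-34137 + (½)*(-1/31)*807) = -2208690887/(22502*(-34137 - 807/62)) = -2208690887/(22502*(-2117301/62)) = -2208690887/22502*(-62/2117301) = 68469417497/23821753551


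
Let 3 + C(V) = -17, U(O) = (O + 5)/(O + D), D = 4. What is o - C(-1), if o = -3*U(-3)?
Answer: 14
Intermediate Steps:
U(O) = (5 + O)/(4 + O) (U(O) = (O + 5)/(O + 4) = (5 + O)/(4 + O))
C(V) = -20 (C(V) = -3 - 17 = -20)
o = -6 (o = -3*(5 - 3)/(4 - 3) = -3*2/1 = -3*2 = -6)
o - C(-1) = -6 - 1*(-20) = -6 + 20 = 14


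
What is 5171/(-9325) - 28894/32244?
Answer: -218085137/150337650 ≈ -1.4506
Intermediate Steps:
5171/(-9325) - 28894/32244 = 5171*(-1/9325) - 28894*1/32244 = -5171/9325 - 14447/16122 = -218085137/150337650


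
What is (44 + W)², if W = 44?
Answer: 7744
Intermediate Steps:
(44 + W)² = (44 + 44)² = 88² = 7744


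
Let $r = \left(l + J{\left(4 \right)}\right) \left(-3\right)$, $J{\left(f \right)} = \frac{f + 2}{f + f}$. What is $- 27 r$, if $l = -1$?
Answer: $- \frac{81}{4} \approx -20.25$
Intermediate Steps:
$J{\left(f \right)} = \frac{2 + f}{2 f}$
$r = \frac{3}{4}$ ($r = \left(-1 + \frac{2 + 4}{2 \cdot 4}\right) \left(-3\right) = \left(-1 + \frac{1}{2} \cdot \frac{1}{4} \cdot 6\right) \left(-3\right) = \left(-1 + \frac{3}{4}\right) \left(-3\right) = \left(- \frac{1}{4}\right) \left(-3\right) = \frac{3}{4} \approx 0.75$)
$- 27 r = \left(-27\right) \frac{3}{4} = - \frac{81}{4}$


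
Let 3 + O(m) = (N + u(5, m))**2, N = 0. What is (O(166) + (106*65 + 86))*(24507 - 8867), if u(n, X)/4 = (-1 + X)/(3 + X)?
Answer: 3121610324920/28561 ≈ 1.0930e+8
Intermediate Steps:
u(n, X) = 4*(-1 + X)/(3 + X) (u(n, X) = 4*((-1 + X)/(3 + X)) = 4*(-1 + X)/(3 + X))
O(m) = -3 + 16*(-1 + m)**2/(3 + m)**2 (O(m) = -3 + (0 + 4*(-1 + m)/(3 + m))**2 = -3 + (4*(-1 + m)/(3 + m))**2 = -3 + 16*(-1 + m)**2/(3 + m)**2)
(O(166) + (106*65 + 86))*(24507 - 8867) = ((-3 + 16*(-1 + 166)**2/(3 + 166)**2) + (106*65 + 86))*(24507 - 8867) = ((-3 + 16*165**2/169**2) + (6890 + 86))*15640 = ((-3 + 16*27225*(1/28561)) + 6976)*15640 = ((-3 + 435600/28561) + 6976)*15640 = (349917/28561 + 6976)*15640 = (199591453/28561)*15640 = 3121610324920/28561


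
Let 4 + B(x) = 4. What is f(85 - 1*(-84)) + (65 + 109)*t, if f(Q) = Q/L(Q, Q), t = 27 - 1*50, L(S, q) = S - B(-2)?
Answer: -4001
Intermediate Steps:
B(x) = 0 (B(x) = -4 + 4 = 0)
L(S, q) = S (L(S, q) = S - 1*0 = S + 0 = S)
t = -23 (t = 27 - 50 = -23)
f(Q) = 1 (f(Q) = Q/Q = 1)
f(85 - 1*(-84)) + (65 + 109)*t = 1 + (65 + 109)*(-23) = 1 + 174*(-23) = 1 - 4002 = -4001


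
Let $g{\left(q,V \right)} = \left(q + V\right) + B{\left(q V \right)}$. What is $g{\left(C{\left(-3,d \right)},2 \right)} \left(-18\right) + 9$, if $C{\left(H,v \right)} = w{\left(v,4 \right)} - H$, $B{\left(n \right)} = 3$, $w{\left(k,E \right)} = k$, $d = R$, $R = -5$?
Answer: $-45$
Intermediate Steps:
$d = -5$
$C{\left(H,v \right)} = v - H$
$g{\left(q,V \right)} = 3 + V + q$ ($g{\left(q,V \right)} = \left(q + V\right) + 3 = \left(V + q\right) + 3 = 3 + V + q$)
$g{\left(C{\left(-3,d \right)},2 \right)} \left(-18\right) + 9 = \left(3 + 2 - 2\right) \left(-18\right) + 9 = 3 \left(-18\right) + 9 = -54 + 9 = -45$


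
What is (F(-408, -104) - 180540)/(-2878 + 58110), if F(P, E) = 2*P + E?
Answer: -45365/13808 ≈ -3.2854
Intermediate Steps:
F(P, E) = E + 2*P
(F(-408, -104) - 180540)/(-2878 + 58110) = ((-104 + 2*(-408)) - 180540)/(-2878 + 58110) = ((-104 - 816) - 180540)/55232 = (-920 - 180540)*(1/55232) = -181460*1/55232 = -45365/13808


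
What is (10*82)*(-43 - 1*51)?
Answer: -77080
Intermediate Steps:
(10*82)*(-43 - 1*51) = 820*(-43 - 51) = 820*(-94) = -77080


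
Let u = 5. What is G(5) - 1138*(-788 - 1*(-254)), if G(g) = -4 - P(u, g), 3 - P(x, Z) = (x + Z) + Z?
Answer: 607700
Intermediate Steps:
P(x, Z) = 3 - x - 2*Z (P(x, Z) = 3 - ((x + Z) + Z) = 3 - ((Z + x) + Z) = 3 - (x + 2*Z) = 3 + (-x - 2*Z) = 3 - x - 2*Z)
G(g) = -2 + 2*g (G(g) = -4 - (3 - 1*5 - 2*g) = -4 - (3 - 5 - 2*g) = -4 - (-2 - 2*g) = -4 + (2 + 2*g) = -2 + 2*g)
G(5) - 1138*(-788 - 1*(-254)) = (-2 + 2*5) - 1138*(-788 - 1*(-254)) = (-2 + 10) - 1138*(-788 + 254) = 8 - 1138*(-534) = 8 + 607692 = 607700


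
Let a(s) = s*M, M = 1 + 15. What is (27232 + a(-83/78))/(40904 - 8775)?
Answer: 1061384/1253031 ≈ 0.84705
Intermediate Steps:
M = 16
a(s) = 16*s (a(s) = s*16 = 16*s)
(27232 + a(-83/78))/(40904 - 8775) = (27232 + 16*(-83/78))/(40904 - 8775) = (27232 + 16*(-83*1/78))/32129 = (27232 + 16*(-83/78))*(1/32129) = (27232 - 664/39)*(1/32129) = (1061384/39)*(1/32129) = 1061384/1253031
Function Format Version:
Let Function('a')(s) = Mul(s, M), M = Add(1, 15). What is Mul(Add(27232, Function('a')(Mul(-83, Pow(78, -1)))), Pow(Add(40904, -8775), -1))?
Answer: Rational(1061384, 1253031) ≈ 0.84705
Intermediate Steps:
M = 16
Function('a')(s) = Mul(16, s) (Function('a')(s) = Mul(s, 16) = Mul(16, s))
Mul(Add(27232, Function('a')(Mul(-83, Pow(78, -1)))), Pow(Add(40904, -8775), -1)) = Mul(Add(27232, Mul(16, Mul(-83, Pow(78, -1)))), Pow(Add(40904, -8775), -1)) = Mul(Add(27232, Mul(16, Mul(-83, Rational(1, 78)))), Pow(32129, -1)) = Mul(Add(27232, Mul(16, Rational(-83, 78))), Rational(1, 32129)) = Mul(Add(27232, Rational(-664, 39)), Rational(1, 32129)) = Mul(Rational(1061384, 39), Rational(1, 32129)) = Rational(1061384, 1253031)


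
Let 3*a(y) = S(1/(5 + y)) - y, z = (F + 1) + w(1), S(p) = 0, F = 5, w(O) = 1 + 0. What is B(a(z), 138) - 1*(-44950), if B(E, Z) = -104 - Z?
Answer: 44708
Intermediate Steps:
w(O) = 1
z = 7 (z = (5 + 1) + 1 = 6 + 1 = 7)
a(y) = -y/3 (a(y) = (0 - y)/3 = (-y)/3 = -y/3)
B(a(z), 138) - 1*(-44950) = (-104 - 1*138) - 1*(-44950) = (-104 - 138) + 44950 = -242 + 44950 = 44708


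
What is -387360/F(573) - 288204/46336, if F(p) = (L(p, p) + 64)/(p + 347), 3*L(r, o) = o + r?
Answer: -2064118057773/2583232 ≈ -7.9905e+5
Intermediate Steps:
L(r, o) = o/3 + r/3 (L(r, o) = (o + r)/3 = o/3 + r/3)
F(p) = (64 + 2*p/3)/(347 + p) (F(p) = ((p/3 + p/3) + 64)/(p + 347) = (2*p/3 + 64)/(347 + p) = (64 + 2*p/3)/(347 + p))
-387360/F(573) - 288204/46336 = -387360*3*(347 + 573)/(2*(96 + 573)) - 288204/46336 = -387360/((⅔)*669/920) - 288204*1/46336 = -387360/((⅔)*(1/920)*669) - 72051/11584 = -387360/223/460 - 72051/11584 = -387360*460/223 - 72051/11584 = -178185600/223 - 72051/11584 = -2064118057773/2583232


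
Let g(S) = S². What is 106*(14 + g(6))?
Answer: 5300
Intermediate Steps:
106*(14 + g(6)) = 106*(14 + 6²) = 106*(14 + 36) = 106*50 = 5300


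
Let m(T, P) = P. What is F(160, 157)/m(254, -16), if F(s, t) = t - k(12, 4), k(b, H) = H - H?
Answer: -157/16 ≈ -9.8125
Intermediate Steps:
k(b, H) = 0
F(s, t) = t (F(s, t) = t - 1*0 = t + 0 = t)
F(160, 157)/m(254, -16) = 157/(-16) = 157*(-1/16) = -157/16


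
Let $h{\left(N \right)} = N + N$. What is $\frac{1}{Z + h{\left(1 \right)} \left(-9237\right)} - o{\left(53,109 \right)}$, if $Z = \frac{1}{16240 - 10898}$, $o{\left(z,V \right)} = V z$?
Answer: $- \frac{570121199481}{98688107} \approx -5777.0$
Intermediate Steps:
$h{\left(N \right)} = 2 N$
$Z = \frac{1}{5342} \approx 0.0001872$
$\frac{1}{Z + h{\left(1 \right)} \left(-9237\right)} - o{\left(53,109 \right)} = \frac{1}{\frac{1}{5342} + 2 \cdot 1 \left(-9237\right)} - 109 \cdot 53 = \frac{1}{\frac{1}{5342} + 2 \left(-9237\right)} - 5777 = \frac{1}{\frac{1}{5342} - 18474} - 5777 = \frac{1}{- \frac{98688107}{5342}} - 5777 = - \frac{5342}{98688107} - 5777 = - \frac{570121199481}{98688107}$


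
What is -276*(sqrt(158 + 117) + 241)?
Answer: -66516 - 1380*sqrt(11) ≈ -71093.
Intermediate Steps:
-276*(sqrt(158 + 117) + 241) = -276*(sqrt(275) + 241) = -276*(5*sqrt(11) + 241) = -276*(241 + 5*sqrt(11)) = -66516 - 1380*sqrt(11)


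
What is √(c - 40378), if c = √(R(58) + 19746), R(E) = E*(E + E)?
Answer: √(-40378 + √26474) ≈ 200.54*I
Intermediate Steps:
R(E) = 2*E² (R(E) = E*(2*E) = 2*E²)
c = √26474 (c = √(2*58² + 19746) = √(2*3364 + 19746) = √(6728 + 19746) = √26474 ≈ 162.71)
√(c - 40378) = √(√26474 - 40378) = √(-40378 + √26474)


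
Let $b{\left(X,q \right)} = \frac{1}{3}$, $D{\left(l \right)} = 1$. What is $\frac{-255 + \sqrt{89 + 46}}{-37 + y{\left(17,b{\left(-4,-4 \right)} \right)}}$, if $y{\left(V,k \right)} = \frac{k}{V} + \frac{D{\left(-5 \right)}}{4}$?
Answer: $\frac{52020}{7493} - \frac{612 \sqrt{15}}{7493} \approx 6.6262$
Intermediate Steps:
$b{\left(X,q \right)} = \frac{1}{3}$
$y{\left(V,k \right)} = \frac{1}{4} + \frac{k}{V}$ ($y{\left(V,k \right)} = \frac{k}{V} + 1 \cdot \frac{1}{4} = \frac{k}{V} + \frac{1}{4} = \frac{1}{4} + \frac{k}{V}$)
$\frac{-255 + \sqrt{89 + 46}}{-37 + y{\left(17,b{\left(-4,-4 \right)} \right)}} = \frac{-255 + \sqrt{89 + 46}}{-37 + \frac{\frac{1}{3} + \frac{1}{4} \cdot 17}{17}} = \frac{-255 + \sqrt{135}}{-37 + \frac{\frac{1}{3} + \frac{17}{4}}{17}} = \frac{-255 + 3 \sqrt{15}}{-37 + \frac{1}{17} \cdot \frac{55}{12}} = \frac{-255 + 3 \sqrt{15}}{-37 + \frac{55}{204}} = \frac{-255 + 3 \sqrt{15}}{- \frac{7493}{204}} = \left(-255 + 3 \sqrt{15}\right) \left(- \frac{204}{7493}\right) = \frac{52020}{7493} - \frac{612 \sqrt{15}}{7493}$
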